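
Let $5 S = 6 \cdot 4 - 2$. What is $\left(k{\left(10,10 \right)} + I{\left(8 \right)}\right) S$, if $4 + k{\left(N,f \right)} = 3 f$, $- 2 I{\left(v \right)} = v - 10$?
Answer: $\frac{594}{5} \approx 118.8$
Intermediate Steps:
$I{\left(v \right)} = 5 - \frac{v}{2}$ ($I{\left(v \right)} = - \frac{v - 10}{2} = - \frac{-10 + v}{2} = 5 - \frac{v}{2}$)
$S = \frac{22}{5}$ ($S = \frac{6 \cdot 4 - 2}{5} = \frac{24 - 2}{5} = \frac{1}{5} \cdot 22 = \frac{22}{5} \approx 4.4$)
$k{\left(N,f \right)} = -4 + 3 f$
$\left(k{\left(10,10 \right)} + I{\left(8 \right)}\right) S = \left(\left(-4 + 3 \cdot 10\right) + \left(5 - 4\right)\right) \frac{22}{5} = \left(\left(-4 + 30\right) + \left(5 - 4\right)\right) \frac{22}{5} = \left(26 + 1\right) \frac{22}{5} = 27 \cdot \frac{22}{5} = \frac{594}{5}$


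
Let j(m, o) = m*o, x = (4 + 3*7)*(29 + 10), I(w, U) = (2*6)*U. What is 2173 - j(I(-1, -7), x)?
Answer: 84073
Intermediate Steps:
I(w, U) = 12*U
x = 975 (x = (4 + 21)*39 = 25*39 = 975)
2173 - j(I(-1, -7), x) = 2173 - 12*(-7)*975 = 2173 - (-84)*975 = 2173 - 1*(-81900) = 2173 + 81900 = 84073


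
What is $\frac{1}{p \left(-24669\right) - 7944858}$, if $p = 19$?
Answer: $- \frac{1}{8413569} \approx -1.1886 \cdot 10^{-7}$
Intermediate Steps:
$\frac{1}{p \left(-24669\right) - 7944858} = \frac{1}{19 \left(-24669\right) - 7944858} = \frac{1}{-468711 - 7944858} = \frac{1}{-8413569} = - \frac{1}{8413569}$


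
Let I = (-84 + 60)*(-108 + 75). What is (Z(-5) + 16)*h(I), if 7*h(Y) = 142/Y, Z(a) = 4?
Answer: 355/693 ≈ 0.51227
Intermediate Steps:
I = 792 (I = -24*(-33) = 792)
h(Y) = 142/(7*Y) (h(Y) = (142/Y)/7 = 142/(7*Y))
(Z(-5) + 16)*h(I) = (4 + 16)*((142/7)/792) = 20*((142/7)*(1/792)) = 20*(71/2772) = 355/693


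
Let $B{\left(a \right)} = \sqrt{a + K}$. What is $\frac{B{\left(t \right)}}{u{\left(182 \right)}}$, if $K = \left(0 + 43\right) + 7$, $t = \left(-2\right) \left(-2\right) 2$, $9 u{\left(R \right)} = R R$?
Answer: $\frac{9 \sqrt{58}}{33124} \approx 0.0020693$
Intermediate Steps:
$u{\left(R \right)} = \frac{R^{2}}{9}$ ($u{\left(R \right)} = \frac{R R}{9} = \frac{R^{2}}{9}$)
$t = 8$ ($t = 4 \cdot 2 = 8$)
$K = 50$ ($K = 43 + 7 = 50$)
$B{\left(a \right)} = \sqrt{50 + a}$ ($B{\left(a \right)} = \sqrt{a + 50} = \sqrt{50 + a}$)
$\frac{B{\left(t \right)}}{u{\left(182 \right)}} = \frac{\sqrt{50 + 8}}{\frac{1}{9} \cdot 182^{2}} = \frac{\sqrt{58}}{\frac{1}{9} \cdot 33124} = \frac{\sqrt{58}}{\frac{33124}{9}} = \sqrt{58} \cdot \frac{9}{33124} = \frac{9 \sqrt{58}}{33124}$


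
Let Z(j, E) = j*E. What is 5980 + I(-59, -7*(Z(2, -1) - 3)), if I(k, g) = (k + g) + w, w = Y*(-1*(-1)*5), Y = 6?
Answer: 5986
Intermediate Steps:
w = 30 (w = 6*(-1*(-1)*5) = 6*(1*5) = 6*5 = 30)
Z(j, E) = E*j
I(k, g) = 30 + g + k (I(k, g) = (k + g) + 30 = (g + k) + 30 = 30 + g + k)
5980 + I(-59, -7*(Z(2, -1) - 3)) = 5980 + (30 - 7*(-1*2 - 3) - 59) = 5980 + (30 - 7*(-2 - 3) - 59) = 5980 + (30 - 7*(-5) - 59) = 5980 + (30 + 35 - 59) = 5980 + 6 = 5986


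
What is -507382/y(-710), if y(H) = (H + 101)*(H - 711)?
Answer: -507382/865389 ≈ -0.58630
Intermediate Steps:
y(H) = (-711 + H)*(101 + H) (y(H) = (101 + H)*(-711 + H) = (-711 + H)*(101 + H))
-507382/y(-710) = -507382/(-71811 + (-710)² - 610*(-710)) = -507382/(-71811 + 504100 + 433100) = -507382/865389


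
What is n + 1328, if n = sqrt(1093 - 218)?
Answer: 1328 + 5*sqrt(35) ≈ 1357.6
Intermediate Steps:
n = 5*sqrt(35) (n = sqrt(875) = 5*sqrt(35) ≈ 29.580)
n + 1328 = 5*sqrt(35) + 1328 = 1328 + 5*sqrt(35)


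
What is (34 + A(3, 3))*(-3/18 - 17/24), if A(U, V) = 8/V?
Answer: -385/12 ≈ -32.083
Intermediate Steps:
(34 + A(3, 3))*(-3/18 - 17/24) = (34 + 8/3)*(-3/18 - 17/24) = (34 + 8*(⅓))*(-3*1/18 - 17*1/24) = (34 + 8/3)*(-⅙ - 17/24) = (110/3)*(-7/8) = -385/12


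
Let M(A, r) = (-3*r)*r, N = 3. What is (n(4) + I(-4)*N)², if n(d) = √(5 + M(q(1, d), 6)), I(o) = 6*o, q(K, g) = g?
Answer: (72 - I*√103)² ≈ 5081.0 - 1461.4*I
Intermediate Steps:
M(A, r) = -3*r²
n(d) = I*√103 (n(d) = √(5 - 3*6²) = √(5 - 3*36) = √(5 - 108) = √(-103) = I*√103)
(n(4) + I(-4)*N)² = (I*√103 + (6*(-4))*3)² = (I*√103 - 24*3)² = (I*√103 - 72)² = (-72 + I*√103)²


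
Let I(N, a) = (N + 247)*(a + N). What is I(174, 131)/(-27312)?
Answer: -128405/27312 ≈ -4.7014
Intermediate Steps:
I(N, a) = (247 + N)*(N + a)
I(174, 131)/(-27312) = (174**2 + 247*174 + 247*131 + 174*131)/(-27312) = (30276 + 42978 + 32357 + 22794)*(-1/27312) = 128405*(-1/27312) = -128405/27312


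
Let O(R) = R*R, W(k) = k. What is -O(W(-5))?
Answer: -25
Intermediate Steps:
O(R) = R²
-O(W(-5)) = -1*(-5)² = -1*25 = -25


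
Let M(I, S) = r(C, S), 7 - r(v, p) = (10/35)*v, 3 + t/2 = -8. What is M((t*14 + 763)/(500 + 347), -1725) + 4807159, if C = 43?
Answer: 33650076/7 ≈ 4.8072e+6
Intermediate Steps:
t = -22 (t = -6 + 2*(-8) = -6 - 16 = -22)
r(v, p) = 7 - 2*v/7 (r(v, p) = 7 - 10/35*v = 7 - 10*(1/35)*v = 7 - 2*v/7)
M(I, S) = -37/7 (M(I, S) = 7 - 2/7*43 = 7 - 86/7 = -37/7)
M((t*14 + 763)/(500 + 347), -1725) + 4807159 = -37/7 + 4807159 = 33650076/7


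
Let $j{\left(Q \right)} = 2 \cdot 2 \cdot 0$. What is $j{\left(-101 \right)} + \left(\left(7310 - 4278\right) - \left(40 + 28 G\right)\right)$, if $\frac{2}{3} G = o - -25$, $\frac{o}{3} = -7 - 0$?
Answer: $2824$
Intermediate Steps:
$o = -21$ ($o = 3 \left(-7 - 0\right) = 3 \left(-7 + 0\right) = 3 \left(-7\right) = -21$)
$j{\left(Q \right)} = 0$ ($j{\left(Q \right)} = 4 \cdot 0 = 0$)
$G = 6$ ($G = \frac{3 \left(-21 - -25\right)}{2} = \frac{3 \left(-21 + 25\right)}{2} = \frac{3}{2} \cdot 4 = 6$)
$j{\left(-101 \right)} + \left(\left(7310 - 4278\right) - \left(40 + 28 G\right)\right) = 0 + \left(\left(7310 - 4278\right) - 208\right) = 0 + \left(3032 - 208\right) = 0 + 2824 = 2824$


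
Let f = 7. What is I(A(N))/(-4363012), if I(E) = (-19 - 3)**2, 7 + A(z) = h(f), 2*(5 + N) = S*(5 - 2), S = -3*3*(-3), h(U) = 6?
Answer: -121/1090753 ≈ -0.00011093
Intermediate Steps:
S = 27 (S = -9*(-3) = 27)
N = 71/2 (N = -5 + (27*(5 - 2))/2 = -5 + (27*3)/2 = -5 + (1/2)*81 = -5 + 81/2 = 71/2 ≈ 35.500)
A(z) = -1 (A(z) = -7 + 6 = -1)
I(E) = 484 (I(E) = (-22)**2 = 484)
I(A(N))/(-4363012) = 484/(-4363012) = 484*(-1/4363012) = -121/1090753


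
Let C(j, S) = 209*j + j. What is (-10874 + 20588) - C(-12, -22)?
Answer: 12234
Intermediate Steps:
C(j, S) = 210*j
(-10874 + 20588) - C(-12, -22) = (-10874 + 20588) - 210*(-12) = 9714 - 1*(-2520) = 9714 + 2520 = 12234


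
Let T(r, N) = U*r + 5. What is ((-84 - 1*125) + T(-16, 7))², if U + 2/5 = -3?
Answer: 559504/25 ≈ 22380.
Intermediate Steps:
U = -17/5 (U = -⅖ - 3 = -17/5 ≈ -3.4000)
T(r, N) = 5 - 17*r/5 (T(r, N) = -17*r/5 + 5 = 5 - 17*r/5)
((-84 - 1*125) + T(-16, 7))² = ((-84 - 1*125) + (5 - 17/5*(-16)))² = ((-84 - 125) + (5 + 272/5))² = (-209 + 297/5)² = (-748/5)² = 559504/25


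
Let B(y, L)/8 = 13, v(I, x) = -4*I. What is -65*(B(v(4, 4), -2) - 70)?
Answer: -2210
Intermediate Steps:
B(y, L) = 104 (B(y, L) = 8*13 = 104)
-65*(B(v(4, 4), -2) - 70) = -65*(104 - 70) = -65*34 = -2210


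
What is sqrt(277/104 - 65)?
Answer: I*sqrt(168558)/52 ≈ 7.8953*I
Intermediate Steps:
sqrt(277/104 - 65) = sqrt(-6483/104) = I*sqrt(168558)/52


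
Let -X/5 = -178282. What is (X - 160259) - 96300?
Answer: 634851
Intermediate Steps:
X = 891410 (X = -5*(-178282) = 891410)
(X - 160259) - 96300 = (891410 - 160259) - 96300 = 731151 - 96300 = 634851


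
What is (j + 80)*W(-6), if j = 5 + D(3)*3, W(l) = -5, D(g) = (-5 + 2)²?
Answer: -560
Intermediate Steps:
D(g) = 9 (D(g) = (-3)² = 9)
j = 32 (j = 5 + 9*3 = 5 + 27 = 32)
(j + 80)*W(-6) = (32 + 80)*(-5) = 112*(-5) = -560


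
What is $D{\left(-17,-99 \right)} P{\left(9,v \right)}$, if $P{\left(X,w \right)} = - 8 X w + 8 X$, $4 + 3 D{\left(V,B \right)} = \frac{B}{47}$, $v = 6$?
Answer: $\frac{34440}{47} \approx 732.77$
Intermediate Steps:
$D{\left(V,B \right)} = - \frac{4}{3} + \frac{B}{141}$ ($D{\left(V,B \right)} = - \frac{4}{3} + \frac{B \frac{1}{47}}{3} = - \frac{4}{3} + \frac{\frac{1}{47} B}{3} = - \frac{4}{3} + \frac{B}{141}$)
$P{\left(X,w \right)} = 8 X - 8 X w$ ($P{\left(X,w \right)} = - 8 X w + 8 X = 8 X - 8 X w$)
$D{\left(-17,-99 \right)} P{\left(9,v \right)} = \left(- \frac{4}{3} + \frac{1}{141} \left(-99\right)\right) 8 \cdot 9 \left(1 - 6\right) = \left(- \frac{4}{3} - \frac{33}{47}\right) 8 \cdot 9 \left(1 - 6\right) = - \frac{287 \cdot 8 \cdot 9 \left(-5\right)}{141} = \left(- \frac{287}{141}\right) \left(-360\right) = \frac{34440}{47}$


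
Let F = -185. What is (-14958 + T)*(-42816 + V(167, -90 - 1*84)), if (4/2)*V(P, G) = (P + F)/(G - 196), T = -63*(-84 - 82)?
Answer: 7128859950/37 ≈ 1.9267e+8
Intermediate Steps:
T = 10458 (T = -63*(-166) = 10458)
V(P, G) = (-185 + P)/(2*(-196 + G)) (V(P, G) = ((P - 185)/(G - 196))/2 = ((-185 + P)/(-196 + G))/2 = (-185 + P)/(2*(-196 + G)))
(-14958 + T)*(-42816 + V(167, -90 - 1*84)) = (-14958 + 10458)*(-42816 + (-185 + 167)/(2*(-196 + (-90 - 1*84)))) = -4500*(-42816 + (½)*(-18)/(-196 + (-90 - 84))) = -4500*(-42816 + (½)*(-18)/(-196 - 174)) = -4500*(-42816 + (½)*(-18)/(-370)) = -4500*(-42816 + (½)*(-1/370)*(-18)) = -4500*(-42816 + 9/370) = -4500*(-15841911/370) = 7128859950/37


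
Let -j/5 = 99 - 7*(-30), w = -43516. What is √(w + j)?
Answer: I*√45061 ≈ 212.28*I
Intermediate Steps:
j = -1545 (j = -5*(99 - 7*(-30)) = -5*(99 + 210) = -5*309 = -1545)
√(w + j) = √(-43516 - 1545) = √(-45061) = I*√45061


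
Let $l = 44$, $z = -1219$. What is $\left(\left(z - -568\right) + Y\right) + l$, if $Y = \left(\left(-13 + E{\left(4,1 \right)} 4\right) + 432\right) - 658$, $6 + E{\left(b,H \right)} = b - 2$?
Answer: $-862$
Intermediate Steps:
$E{\left(b,H \right)} = -8 + b$ ($E{\left(b,H \right)} = -6 + \left(b - 2\right) = -6 + \left(-2 + b\right) = -8 + b$)
$Y = -255$ ($Y = \left(\left(-13 + \left(-8 + 4\right) 4\right) + 432\right) - 658 = \left(\left(-13 - 16\right) + 432\right) - 658 = \left(-29 + 432\right) - 658 = 403 - 658 = -255$)
$\left(\left(z - -568\right) + Y\right) + l = \left(\left(-1219 - -568\right) - 255\right) + 44 = \left(\left(-1219 + 568\right) - 255\right) + 44 = \left(-651 - 255\right) + 44 = -906 + 44 = -862$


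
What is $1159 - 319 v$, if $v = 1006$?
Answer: $-319755$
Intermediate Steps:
$1159 - 319 v = 1159 - 320914 = -319755$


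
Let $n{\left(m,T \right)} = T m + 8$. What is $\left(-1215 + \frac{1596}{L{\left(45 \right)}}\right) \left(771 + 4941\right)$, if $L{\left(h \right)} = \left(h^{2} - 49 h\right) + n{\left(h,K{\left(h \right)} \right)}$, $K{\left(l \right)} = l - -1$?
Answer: $- \frac{6581577744}{949} \approx -6.9353 \cdot 10^{6}$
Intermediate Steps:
$K{\left(l \right)} = 1 + l$ ($K{\left(l \right)} = l + 1 = 1 + l$)
$n{\left(m,T \right)} = 8 + T m$
$L{\left(h \right)} = 8 + h^{2} - 49 h + h \left(1 + h\right)$ ($L{\left(h \right)} = \left(h^{2} - 49 h\right) + \left(8 + \left(1 + h\right) h\right) = \left(h^{2} - 49 h\right) + \left(8 + h \left(1 + h\right)\right) = 8 + h^{2} - 49 h + h \left(1 + h\right)$)
$\left(-1215 + \frac{1596}{L{\left(45 \right)}}\right) \left(771 + 4941\right) = \left(-1215 + \frac{1596}{8 - 2160 + 2 \cdot 45^{2}}\right) \left(771 + 4941\right) = \left(-1215 + \frac{1596}{8 - 2160 + 2 \cdot 2025}\right) 5712 = \left(-1215 + \frac{1596}{8 - 2160 + 4050}\right) 5712 = \left(-1215 + \frac{1596}{1898}\right) 5712 = \left(-1215 + 1596 \cdot \frac{1}{1898}\right) 5712 = \left(-1215 + \frac{798}{949}\right) 5712 = \left(- \frac{1152237}{949}\right) 5712 = - \frac{6581577744}{949}$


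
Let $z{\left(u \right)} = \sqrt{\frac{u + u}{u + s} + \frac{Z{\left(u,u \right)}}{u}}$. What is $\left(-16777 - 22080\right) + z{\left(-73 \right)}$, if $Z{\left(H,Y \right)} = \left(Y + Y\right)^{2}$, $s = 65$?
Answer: $-38857 + \frac{i \sqrt{1095}}{2} \approx -38857.0 + 16.545 i$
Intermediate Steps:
$Z{\left(H,Y \right)} = 4 Y^{2}$ ($Z{\left(H,Y \right)} = \left(2 Y\right)^{2} = 4 Y^{2}$)
$z{\left(u \right)} = \sqrt{4 u + \frac{2 u}{65 + u}}$ ($z{\left(u \right)} = \sqrt{\frac{u + u}{u + 65} + \frac{4 u^{2}}{u}} = \sqrt{\frac{2 u}{65 + u} + 4 u} = \sqrt{4 u + \frac{2 u}{65 + u}}$)
$\left(-16777 - 22080\right) + z{\left(-73 \right)} = \left(-16777 - 22080\right) + \sqrt{2} \sqrt{- \frac{73 \left(131 + 2 \left(-73\right)\right)}{65 - 73}} = -38857 + \sqrt{2} \sqrt{- \frac{73 \left(131 - 146\right)}{-8}} = -38857 + \sqrt{2} \sqrt{\left(-73\right) \left(- \frac{1}{8}\right) \left(-15\right)} = -38857 + \sqrt{2} \sqrt{- \frac{1095}{8}} = -38857 + \sqrt{2} \frac{i \sqrt{2190}}{4} = -38857 + \frac{i \sqrt{1095}}{2}$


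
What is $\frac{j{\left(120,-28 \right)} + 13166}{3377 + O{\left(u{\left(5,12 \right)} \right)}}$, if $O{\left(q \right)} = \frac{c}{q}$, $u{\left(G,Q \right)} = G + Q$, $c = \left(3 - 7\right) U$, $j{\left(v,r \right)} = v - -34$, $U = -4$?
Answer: $\frac{45288}{11485} \approx 3.9432$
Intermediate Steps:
$j{\left(v,r \right)} = 34 + v$ ($j{\left(v,r \right)} = v + 34 = 34 + v$)
$c = 16$ ($c = \left(3 - 7\right) \left(-4\right) = \left(-4\right) \left(-4\right) = 16$)
$O{\left(q \right)} = \frac{16}{q}$
$\frac{j{\left(120,-28 \right)} + 13166}{3377 + O{\left(u{\left(5,12 \right)} \right)}} = \frac{\left(34 + 120\right) + 13166}{3377 + \frac{16}{5 + 12}} = \frac{154 + 13166}{3377 + \frac{16}{17}} = \frac{13320}{3377 + 16 \cdot \frac{1}{17}} = \frac{13320}{3377 + \frac{16}{17}} = \frac{13320}{\frac{57425}{17}} = 13320 \cdot \frac{17}{57425} = \frac{45288}{11485}$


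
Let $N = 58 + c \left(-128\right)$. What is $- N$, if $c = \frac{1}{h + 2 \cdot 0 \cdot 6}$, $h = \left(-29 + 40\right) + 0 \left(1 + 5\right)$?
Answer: $- \frac{510}{11} \approx -46.364$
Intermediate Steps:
$h = 11$ ($h = 11 + 0 \cdot 6 = 11 + 0 = 11$)
$c = \frac{1}{11}$ ($c = \frac{1}{11 + 2 \cdot 0 \cdot 6} = \frac{1}{11 + 0 \cdot 6} = \frac{1}{11 + 0} = \frac{1}{11} \approx 0.090909$)
$N = \frac{510}{11}$ ($N = 58 + \frac{1}{11} \left(-128\right) = 58 - \frac{128}{11} = \frac{510}{11} \approx 46.364$)
$- N = \left(-1\right) \frac{510}{11} = - \frac{510}{11}$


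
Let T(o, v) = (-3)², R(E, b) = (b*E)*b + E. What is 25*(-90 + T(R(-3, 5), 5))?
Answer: -2025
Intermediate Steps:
R(E, b) = E + E*b² (R(E, b) = (E*b)*b + E = E*b² + E = E + E*b²)
T(o, v) = 9
25*(-90 + T(R(-3, 5), 5)) = 25*(-90 + 9) = 25*(-81) = -2025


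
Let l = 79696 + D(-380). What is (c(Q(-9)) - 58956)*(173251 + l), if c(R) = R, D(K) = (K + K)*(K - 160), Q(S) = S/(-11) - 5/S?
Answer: -3871630072276/99 ≈ -3.9107e+10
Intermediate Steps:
Q(S) = -5/S - S/11 (Q(S) = S*(-1/11) - 5/S = -S/11 - 5/S = -5/S - S/11)
D(K) = 2*K*(-160 + K) (D(K) = (2*K)*(-160 + K) = 2*K*(-160 + K))
l = 490096 (l = 79696 + 2*(-380)*(-160 - 380) = 79696 + 2*(-380)*(-540) = 79696 + 410400 = 490096)
(c(Q(-9)) - 58956)*(173251 + l) = ((-5/(-9) - 1/11*(-9)) - 58956)*(173251 + 490096) = ((-5*(-⅑) + 9/11) - 58956)*663347 = ((5/9 + 9/11) - 58956)*663347 = (136/99 - 58956)*663347 = -5836508/99*663347 = -3871630072276/99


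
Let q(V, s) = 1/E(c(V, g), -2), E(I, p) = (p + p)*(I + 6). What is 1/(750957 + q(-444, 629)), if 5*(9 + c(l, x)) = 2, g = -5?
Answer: 52/39049769 ≈ 1.3316e-6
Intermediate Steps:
c(l, x) = -43/5 (c(l, x) = -9 + (1/5)*2 = -9 + 2/5 = -43/5)
E(I, p) = 2*p*(6 + I) (E(I, p) = (2*p)*(6 + I) = 2*p*(6 + I))
q(V, s) = 5/52 (q(V, s) = 1/(2*(-2)*(6 - 43/5)) = 1/(2*(-2)*(-13/5)) = 1/(52/5) = 5/52)
1/(750957 + q(-444, 629)) = 1/(750957 + 5/52) = 1/(39049769/52) = 52/39049769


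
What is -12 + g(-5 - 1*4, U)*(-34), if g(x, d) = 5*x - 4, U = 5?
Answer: 1654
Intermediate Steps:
g(x, d) = -4 + 5*x
-12 + g(-5 - 1*4, U)*(-34) = -12 + (-4 + 5*(-5 - 1*4))*(-34) = -12 + (-4 + 5*(-5 - 4))*(-34) = -12 + (-4 + 5*(-9))*(-34) = -12 + (-4 - 45)*(-34) = -12 - 49*(-34) = -12 + 1666 = 1654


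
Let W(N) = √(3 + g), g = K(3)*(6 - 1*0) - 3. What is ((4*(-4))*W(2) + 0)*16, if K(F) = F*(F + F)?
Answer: -1536*√3 ≈ -2660.4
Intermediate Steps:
K(F) = 2*F² (K(F) = F*(2*F) = 2*F²)
g = 105 (g = (2*3²)*(6 - 1*0) - 3 = (2*9)*(6 + 0) - 3 = 18*6 - 3 = 108 - 3 = 105)
W(N) = 6*√3 (W(N) = √(3 + 105) = √108 = 6*√3)
((4*(-4))*W(2) + 0)*16 = ((4*(-4))*(6*√3) + 0)*16 = (-96*√3 + 0)*16 = -96*√3*16 = -1536*√3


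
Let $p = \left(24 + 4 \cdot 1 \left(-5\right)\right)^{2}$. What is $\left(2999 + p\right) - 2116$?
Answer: $899$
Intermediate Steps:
$p = 16$ ($p = \left(24 + 4 \left(-5\right)\right)^{2} = \left(24 - 20\right)^{2} = 4^{2} = 16$)
$\left(2999 + p\right) - 2116 = \left(2999 + 16\right) - 2116 = 3015 - 2116 = 899$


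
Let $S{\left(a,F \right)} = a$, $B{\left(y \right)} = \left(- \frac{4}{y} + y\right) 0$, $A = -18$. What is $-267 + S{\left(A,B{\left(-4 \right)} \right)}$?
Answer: $-285$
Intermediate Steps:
$B{\left(y \right)} = 0$ ($B{\left(y \right)} = \left(y - \frac{4}{y}\right) 0 = 0$)
$-267 + S{\left(A,B{\left(-4 \right)} \right)} = -267 - 18 = -285$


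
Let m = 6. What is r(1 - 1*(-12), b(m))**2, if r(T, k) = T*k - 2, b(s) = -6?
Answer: 6400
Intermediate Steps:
r(T, k) = -2 + T*k
r(1 - 1*(-12), b(m))**2 = (-2 + (1 - 1*(-12))*(-6))**2 = (-2 + (1 + 12)*(-6))**2 = (-2 + 13*(-6))**2 = (-2 - 78)**2 = (-80)**2 = 6400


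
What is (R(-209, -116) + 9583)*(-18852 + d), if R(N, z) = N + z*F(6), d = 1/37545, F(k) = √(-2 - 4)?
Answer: -6634901629786/37545 + 82104607324*I*√6/37545 ≈ -1.7672e+8 + 5.3566e+6*I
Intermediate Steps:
F(k) = I*√6 (F(k) = √(-6) = I*√6)
d = 1/37545 ≈ 2.6635e-5
R(N, z) = N + I*z*√6 (R(N, z) = N + z*(I*√6) = N + I*z*√6)
(R(-209, -116) + 9583)*(-18852 + d) = ((-209 + I*(-116)*√6) + 9583)*(-18852 + 1/37545) = ((-209 - 116*I*√6) + 9583)*(-707798339/37545) = (9374 - 116*I*√6)*(-707798339/37545) = -6634901629786/37545 + 82104607324*I*√6/37545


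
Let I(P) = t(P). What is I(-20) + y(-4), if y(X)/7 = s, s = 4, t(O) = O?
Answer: 8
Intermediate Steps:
y(X) = 28 (y(X) = 7*4 = 28)
I(P) = P
I(-20) + y(-4) = -20 + 28 = 8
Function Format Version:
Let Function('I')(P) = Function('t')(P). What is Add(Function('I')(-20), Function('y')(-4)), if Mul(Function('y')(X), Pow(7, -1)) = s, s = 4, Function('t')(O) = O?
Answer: 8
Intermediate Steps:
Function('y')(X) = 28 (Function('y')(X) = Mul(7, 4) = 28)
Function('I')(P) = P
Add(Function('I')(-20), Function('y')(-4)) = Add(-20, 28) = 8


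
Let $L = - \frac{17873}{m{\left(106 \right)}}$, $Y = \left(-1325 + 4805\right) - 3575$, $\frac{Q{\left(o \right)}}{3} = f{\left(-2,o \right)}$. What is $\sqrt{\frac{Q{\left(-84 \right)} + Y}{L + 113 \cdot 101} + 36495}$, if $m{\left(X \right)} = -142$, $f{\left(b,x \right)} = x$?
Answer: $\frac{\sqrt{97979670278724489}}{1638519} \approx 191.04$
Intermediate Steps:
$Q{\left(o \right)} = 3 o$
$Y = -95$ ($Y = 3480 - 3575 = -95$)
$L = \frac{17873}{142}$ ($L = - \frac{17873}{-142} = \left(-17873\right) \left(- \frac{1}{142}\right) = \frac{17873}{142} \approx 125.87$)
$\sqrt{\frac{Q{\left(-84 \right)} + Y}{L + 113 \cdot 101} + 36495} = \sqrt{\frac{3 \left(-84\right) - 95}{\frac{17873}{142} + 113 \cdot 101} + 36495} = \sqrt{\frac{-252 - 95}{\frac{17873}{142} + 11413} + 36495} = \sqrt{- \frac{347}{\frac{1638519}{142}} + 36495} = \sqrt{\left(-347\right) \frac{142}{1638519} + 36495} = \sqrt{- \frac{49274}{1638519} + 36495} = \sqrt{\frac{59797701631}{1638519}} = \frac{\sqrt{97979670278724489}}{1638519}$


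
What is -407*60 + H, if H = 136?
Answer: -24284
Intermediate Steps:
-407*60 + H = -407*60 + 136 = -24420 + 136 = -24284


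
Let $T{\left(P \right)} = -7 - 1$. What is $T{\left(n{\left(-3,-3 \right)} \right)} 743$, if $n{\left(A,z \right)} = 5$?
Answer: $-5944$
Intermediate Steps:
$T{\left(P \right)} = -8$
$T{\left(n{\left(-3,-3 \right)} \right)} 743 = \left(-8\right) 743 = -5944$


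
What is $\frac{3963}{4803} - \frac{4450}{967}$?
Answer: $- \frac{5847043}{1548167} \approx -3.7768$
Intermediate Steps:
$\frac{3963}{4803} - \frac{4450}{967} = 3963 \cdot \frac{1}{4803} - \frac{4450}{967} = \frac{1321}{1601} - \frac{4450}{967} = - \frac{5847043}{1548167}$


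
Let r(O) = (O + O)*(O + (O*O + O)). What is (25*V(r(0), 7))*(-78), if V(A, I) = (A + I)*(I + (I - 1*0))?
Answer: -191100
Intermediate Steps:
r(O) = 2*O*(O**2 + 2*O) (r(O) = (2*O)*(O + (O**2 + O)) = (2*O)*(O + (O + O**2)) = (2*O)*(O**2 + 2*O) = 2*O*(O**2 + 2*O))
V(A, I) = 2*I*(A + I) (V(A, I) = (A + I)*(I + (I + 0)) = (A + I)*(I + I) = (A + I)*(2*I) = 2*I*(A + I))
(25*V(r(0), 7))*(-78) = (25*(2*7*(2*0**2*(2 + 0) + 7)))*(-78) = (25*(2*7*(2*0*2 + 7)))*(-78) = (25*(2*7*(0 + 7)))*(-78) = (25*(2*7*7))*(-78) = (25*98)*(-78) = 2450*(-78) = -191100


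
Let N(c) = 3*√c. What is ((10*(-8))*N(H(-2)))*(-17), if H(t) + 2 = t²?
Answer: 4080*√2 ≈ 5770.0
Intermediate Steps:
H(t) = -2 + t²
((10*(-8))*N(H(-2)))*(-17) = ((10*(-8))*(3*√(-2 + (-2)²)))*(-17) = -240*√(-2 + 4)*(-17) = -240*√2*(-17) = 4080*√2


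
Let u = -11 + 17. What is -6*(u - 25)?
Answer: 114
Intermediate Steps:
u = 6
-6*(u - 25) = -6*(6 - 25) = -6*(-19) = 114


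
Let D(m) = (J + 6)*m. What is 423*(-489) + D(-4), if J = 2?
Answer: -206879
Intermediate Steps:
D(m) = 8*m (D(m) = (2 + 6)*m = 8*m)
423*(-489) + D(-4) = 423*(-489) + 8*(-4) = -206847 - 32 = -206879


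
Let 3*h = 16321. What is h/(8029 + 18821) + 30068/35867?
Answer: 3007362707/2889086850 ≈ 1.0409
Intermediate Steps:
h = 16321/3 (h = (⅓)*16321 = 16321/3 ≈ 5440.3)
h/(8029 + 18821) + 30068/35867 = 16321/(3*(8029 + 18821)) + 30068/35867 = (16321/3)/26850 + 30068*(1/35867) = (16321/3)*(1/26850) + 30068/35867 = 16321/80550 + 30068/35867 = 3007362707/2889086850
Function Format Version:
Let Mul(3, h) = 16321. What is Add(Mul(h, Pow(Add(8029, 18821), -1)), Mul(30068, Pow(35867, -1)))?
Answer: Rational(3007362707, 2889086850) ≈ 1.0409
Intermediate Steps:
h = Rational(16321, 3) (h = Mul(Rational(1, 3), 16321) = Rational(16321, 3) ≈ 5440.3)
Add(Mul(h, Pow(Add(8029, 18821), -1)), Mul(30068, Pow(35867, -1))) = Add(Mul(Rational(16321, 3), Pow(Add(8029, 18821), -1)), Mul(30068, Pow(35867, -1))) = Add(Mul(Rational(16321, 3), Pow(26850, -1)), Mul(30068, Rational(1, 35867))) = Add(Mul(Rational(16321, 3), Rational(1, 26850)), Rational(30068, 35867)) = Add(Rational(16321, 80550), Rational(30068, 35867)) = Rational(3007362707, 2889086850)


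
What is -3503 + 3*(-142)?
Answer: -3929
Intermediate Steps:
-3503 + 3*(-142) = -3503 - 426 = -3929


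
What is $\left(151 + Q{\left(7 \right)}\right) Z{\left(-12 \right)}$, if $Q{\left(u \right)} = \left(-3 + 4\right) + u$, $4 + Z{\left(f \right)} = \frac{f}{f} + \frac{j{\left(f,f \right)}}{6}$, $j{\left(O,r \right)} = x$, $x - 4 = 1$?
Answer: $- \frac{689}{2} \approx -344.5$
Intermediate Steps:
$x = 5$ ($x = 4 + 1 = 5$)
$j{\left(O,r \right)} = 5$
$Z{\left(f \right)} = - \frac{13}{6}$ ($Z{\left(f \right)} = -4 + \left(\frac{f}{f} + \frac{5}{6}\right) = -4 + \left(1 + 5 \cdot \frac{1}{6}\right) = -4 + \left(1 + \frac{5}{6}\right) = -4 + \frac{11}{6} = - \frac{13}{6}$)
$Q{\left(u \right)} = 1 + u$
$\left(151 + Q{\left(7 \right)}\right) Z{\left(-12 \right)} = \left(151 + \left(1 + 7\right)\right) \left(- \frac{13}{6}\right) = \left(151 + 8\right) \left(- \frac{13}{6}\right) = 159 \left(- \frac{13}{6}\right) = - \frac{689}{2}$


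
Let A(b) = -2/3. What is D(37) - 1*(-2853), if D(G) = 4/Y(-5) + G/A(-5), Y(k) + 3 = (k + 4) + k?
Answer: 50347/18 ≈ 2797.1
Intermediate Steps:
A(b) = -⅔ (A(b) = -2*⅓ = -⅔)
Y(k) = 1 + 2*k (Y(k) = -3 + ((k + 4) + k) = -3 + ((4 + k) + k) = -3 + (4 + 2*k) = 1 + 2*k)
D(G) = -4/9 - 3*G/2 (D(G) = 4/(1 + 2*(-5)) + G/(-⅔) = 4/(1 - 10) + G*(-3/2) = 4/(-9) - 3*G/2 = 4*(-⅑) - 3*G/2 = -4/9 - 3*G/2)
D(37) - 1*(-2853) = (-4/9 - 3/2*37) - 1*(-2853) = (-4/9 - 111/2) + 2853 = -1007/18 + 2853 = 50347/18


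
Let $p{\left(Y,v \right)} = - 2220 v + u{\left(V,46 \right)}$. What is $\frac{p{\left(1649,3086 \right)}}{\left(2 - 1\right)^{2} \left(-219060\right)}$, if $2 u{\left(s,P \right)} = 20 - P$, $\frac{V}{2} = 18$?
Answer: $\frac{6850933}{219060} \approx 31.274$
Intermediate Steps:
$V = 36$ ($V = 2 \cdot 18 = 36$)
$u{\left(s,P \right)} = 10 - \frac{P}{2}$ ($u{\left(s,P \right)} = \frac{20 - P}{2} = 10 - \frac{P}{2}$)
$p{\left(Y,v \right)} = -13 - 2220 v$ ($p{\left(Y,v \right)} = - 2220 v + \left(10 - 23\right) = - 2220 v - 13 = -13 - 2220 v$)
$\frac{p{\left(1649,3086 \right)}}{\left(2 - 1\right)^{2} \left(-219060\right)} = \frac{-13 - 6850920}{\left(2 - 1\right)^{2} \left(-219060\right)} = \frac{-13 - 6850920}{1^{2} \left(-219060\right)} = - \frac{6850933}{1 \left(-219060\right)} = - \frac{6850933}{-219060} = \left(-6850933\right) \left(- \frac{1}{219060}\right) = \frac{6850933}{219060}$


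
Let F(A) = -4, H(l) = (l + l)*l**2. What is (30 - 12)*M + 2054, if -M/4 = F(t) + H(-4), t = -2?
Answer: 11558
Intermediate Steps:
H(l) = 2*l**3 (H(l) = (2*l)*l**2 = 2*l**3)
M = 528 (M = -4*(-4 + 2*(-4)**3) = -4*(-4 + 2*(-64)) = -4*(-4 - 128) = -4*(-132) = 528)
(30 - 12)*M + 2054 = (30 - 12)*528 + 2054 = 18*528 + 2054 = 9504 + 2054 = 11558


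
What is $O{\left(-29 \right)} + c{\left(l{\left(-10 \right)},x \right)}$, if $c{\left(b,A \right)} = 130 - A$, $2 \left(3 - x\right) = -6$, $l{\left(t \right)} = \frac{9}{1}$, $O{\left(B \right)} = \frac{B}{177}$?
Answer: $\frac{21919}{177} \approx 123.84$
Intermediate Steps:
$O{\left(B \right)} = \frac{B}{177}$ ($O{\left(B \right)} = B \frac{1}{177} = \frac{B}{177}$)
$l{\left(t \right)} = 9$ ($l{\left(t \right)} = 9 \cdot 1 = 9$)
$x = 6$ ($x = 3 - -3 = 3 + 3 = 6$)
$O{\left(-29 \right)} + c{\left(l{\left(-10 \right)},x \right)} = \frac{1}{177} \left(-29\right) + \left(130 - 6\right) = - \frac{29}{177} + \left(130 - 6\right) = - \frac{29}{177} + 124 = \frac{21919}{177}$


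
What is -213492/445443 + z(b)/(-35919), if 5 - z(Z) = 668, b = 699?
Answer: -63017867/136751001 ≈ -0.46082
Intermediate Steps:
z(Z) = -663 (z(Z) = 5 - 1*668 = 5 - 668 = -663)
-213492/445443 + z(b)/(-35919) = -213492/445443 - 663/(-35919) = -213492*1/445443 - 663*(-1/35919) = -71164/148481 + 17/921 = -63017867/136751001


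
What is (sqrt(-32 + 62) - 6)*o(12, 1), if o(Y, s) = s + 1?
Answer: -12 + 2*sqrt(30) ≈ -1.0455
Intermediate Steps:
o(Y, s) = 1 + s
(sqrt(-32 + 62) - 6)*o(12, 1) = (sqrt(-32 + 62) - 6)*(1 + 1) = (sqrt(30) - 6)*2 = (-6 + sqrt(30))*2 = -12 + 2*sqrt(30)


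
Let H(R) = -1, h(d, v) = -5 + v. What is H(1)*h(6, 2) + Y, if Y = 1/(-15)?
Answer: 44/15 ≈ 2.9333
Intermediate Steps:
Y = -1/15 ≈ -0.066667
H(1)*h(6, 2) + Y = -(-5 + 2) - 1/15 = -1*(-3) - 1/15 = 3 - 1/15 = 44/15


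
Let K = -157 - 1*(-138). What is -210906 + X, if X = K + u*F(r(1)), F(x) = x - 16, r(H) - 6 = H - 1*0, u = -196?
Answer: -209161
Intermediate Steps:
r(H) = 6 + H (r(H) = 6 + (H - 1*0) = 6 + (H + 0) = 6 + H)
F(x) = -16 + x
K = -19 (K = -157 + 138 = -19)
X = 1745 (X = -19 - 196*(-16 + (6 + 1)) = -19 - 196*(-16 + 7) = -19 - 196*(-9) = -19 + 1764 = 1745)
-210906 + X = -210906 + 1745 = -209161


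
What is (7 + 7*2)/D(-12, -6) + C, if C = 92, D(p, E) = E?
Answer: 177/2 ≈ 88.500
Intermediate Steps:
(7 + 7*2)/D(-12, -6) + C = (7 + 7*2)/(-6) + 92 = (7 + 14)*(-⅙) + 92 = 21*(-⅙) + 92 = -7/2 + 92 = 177/2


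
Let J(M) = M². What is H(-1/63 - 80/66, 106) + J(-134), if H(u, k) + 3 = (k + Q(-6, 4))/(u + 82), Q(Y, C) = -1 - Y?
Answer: 1004996098/55975 ≈ 17954.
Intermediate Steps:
H(u, k) = -3 + (5 + k)/(82 + u) (H(u, k) = -3 + (k + (-1 - 1*(-6)))/(u + 82) = -3 + (k + (-1 + 6))/(82 + u) = -3 + (k + 5)/(82 + u) = -3 + (5 + k)/(82 + u))
H(-1/63 - 80/66, 106) + J(-134) = (-241 + 106 - 3*(-1/63 - 80/66))/(82 + (-1/63 - 80/66)) + (-134)² = (-241 + 106 - 3*(-1*1/63 - 80*1/66))/(82 + (-1*1/63 - 80*1/66)) + 17956 = (-241 + 106 - 3*(-1/63 - 40/33))/(82 + (-1/63 - 40/33)) + 17956 = (-241 + 106 - 3*(-851/693))/(82 - 851/693) + 17956 = (-241 + 106 + 851/231)/(55975/693) + 17956 = (693/55975)*(-30334/231) + 17956 = -91002/55975 + 17956 = 1004996098/55975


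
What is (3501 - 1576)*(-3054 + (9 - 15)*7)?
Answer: -5959800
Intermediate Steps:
(3501 - 1576)*(-3054 + (9 - 15)*7) = 1925*(-3054 - 6*7) = 1925*(-3054 - 42) = 1925*(-3096) = -5959800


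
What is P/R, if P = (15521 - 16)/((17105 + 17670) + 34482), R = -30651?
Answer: -15505/2122796307 ≈ -7.3040e-6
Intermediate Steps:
P = 15505/69257 (P = 15505/(34775 + 34482) = 15505/69257 ≈ 0.22388)
P/R = (15505/69257)/(-30651) = (15505/69257)*(-1/30651) = -15505/2122796307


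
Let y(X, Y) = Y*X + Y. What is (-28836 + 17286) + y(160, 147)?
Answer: 12117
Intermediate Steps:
y(X, Y) = Y + X*Y (y(X, Y) = X*Y + Y = Y + X*Y)
(-28836 + 17286) + y(160, 147) = (-28836 + 17286) + 147*(1 + 160) = -11550 + 147*161 = -11550 + 23667 = 12117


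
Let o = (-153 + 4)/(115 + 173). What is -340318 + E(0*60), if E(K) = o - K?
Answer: -98011733/288 ≈ -3.4032e+5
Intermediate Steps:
o = -149/288 ≈ -0.51736
E(K) = -149/288 - K
-340318 + E(0*60) = -340318 + (-149/288 - 0*60) = -340318 + (-149/288 - 1*0) = -340318 + (-149/288 + 0) = -340318 - 149/288 = -98011733/288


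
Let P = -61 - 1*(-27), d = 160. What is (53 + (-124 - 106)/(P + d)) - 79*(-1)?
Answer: 8201/63 ≈ 130.17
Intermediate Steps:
P = -34 (P = -61 + 27 = -34)
(53 + (-124 - 106)/(P + d)) - 79*(-1) = (53 + (-124 - 106)/(-34 + 160)) - 79*(-1) = (53 - 230/126) + 79 = (53 - 230*1/126) + 79 = (53 - 115/63) + 79 = 3224/63 + 79 = 8201/63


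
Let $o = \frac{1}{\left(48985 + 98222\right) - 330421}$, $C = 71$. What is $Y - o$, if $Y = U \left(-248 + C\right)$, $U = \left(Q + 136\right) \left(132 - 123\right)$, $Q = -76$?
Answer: $- \frac{17511594119}{183214} \approx -95580.0$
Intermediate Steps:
$U = 540$ ($U = \left(-76 + 136\right) \left(132 - 123\right) = 60 \cdot 9 = 540$)
$o = - \frac{1}{183214}$ ($o = \frac{1}{147207 - 330421} = \frac{1}{-183214} = - \frac{1}{183214} \approx -5.4581 \cdot 10^{-6}$)
$Y = -95580$ ($Y = 540 \left(-248 + 71\right) = 540 \left(-177\right) = -95580$)
$Y - o = -95580 - - \frac{1}{183214} = -95580 + \frac{1}{183214} = - \frac{17511594119}{183214}$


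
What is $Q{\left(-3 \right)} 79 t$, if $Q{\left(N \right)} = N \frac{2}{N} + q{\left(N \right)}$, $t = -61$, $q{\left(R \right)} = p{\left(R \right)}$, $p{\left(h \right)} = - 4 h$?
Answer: $-67466$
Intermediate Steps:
$q{\left(R \right)} = - 4 R$
$Q{\left(N \right)} = 2 - 4 N$ ($Q{\left(N \right)} = N \frac{2}{N} - 4 N = 2 - 4 N$)
$Q{\left(-3 \right)} 79 t = \left(2 - -12\right) 79 \left(-61\right) = \left(2 + 12\right) 79 \left(-61\right) = 14 \cdot 79 \left(-61\right) = 1106 \left(-61\right) = -67466$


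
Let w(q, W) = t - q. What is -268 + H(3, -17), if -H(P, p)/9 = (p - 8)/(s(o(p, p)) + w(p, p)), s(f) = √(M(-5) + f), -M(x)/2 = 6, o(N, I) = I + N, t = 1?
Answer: (-268*√46 + 4599*I)/(√46 - 18*I) ≈ -257.05 - 4.1244*I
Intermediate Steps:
M(x) = -12 (M(x) = -2*6 = -12)
w(q, W) = 1 - q
s(f) = √(-12 + f)
H(P, p) = -9*(-8 + p)/(1 + √(-12 + 2*p) - p) (H(P, p) = -9*(p - 8)/(√(-12 + (p + p)) + (1 - p)) = -9*(-8 + p)/(√(-12 + 2*p) + (1 - p)) = -9*(-8 + p)/(1 + √(-12 + 2*p) - p))
-268 + H(3, -17) = -268 + 9*(8 - 1*(-17))/(1 - 1*(-17) + √2*√(-6 - 17)) = -268 + 9*(8 + 17)/(1 + 17 + √2*√(-23)) = -268 + 9*25/(1 + 17 + √2*(I*√23)) = -268 + 9*25/(1 + 17 + I*√46) = -268 + 9*25/(18 + I*√46) = -268 + 225/(18 + I*√46)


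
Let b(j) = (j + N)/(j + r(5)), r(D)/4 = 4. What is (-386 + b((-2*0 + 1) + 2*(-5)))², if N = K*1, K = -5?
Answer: 150544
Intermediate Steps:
N = -5 (N = -5*1 = -5)
r(D) = 16 (r(D) = 4*4 = 16)
b(j) = (-5 + j)/(16 + j) (b(j) = (j - 5)/(j + 16) = (-5 + j)/(16 + j))
(-386 + b((-2*0 + 1) + 2*(-5)))² = (-386 + (-5 + ((-2*0 + 1) + 2*(-5)))/(16 + ((-2*0 + 1) + 2*(-5))))² = (-386 + (-5 + ((0 + 1) - 10))/(16 + ((0 + 1) - 10)))² = (-386 + (-5 + (1 - 10))/(16 + (1 - 10)))² = (-386 + (-5 - 9)/(16 - 9))² = (-386 - 14/7)² = (-386 + (⅐)*(-14))² = (-386 - 2)² = (-388)² = 150544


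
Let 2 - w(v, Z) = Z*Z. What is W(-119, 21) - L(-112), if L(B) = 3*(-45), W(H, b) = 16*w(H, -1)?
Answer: 151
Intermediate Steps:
w(v, Z) = 2 - Z**2 (w(v, Z) = 2 - Z*Z = 2 - Z**2)
W(H, b) = 16 (W(H, b) = 16*(2 - 1*(-1)**2) = 16*(2 - 1*1) = 16*(2 - 1) = 16*1 = 16)
L(B) = -135
W(-119, 21) - L(-112) = 16 - 1*(-135) = 16 + 135 = 151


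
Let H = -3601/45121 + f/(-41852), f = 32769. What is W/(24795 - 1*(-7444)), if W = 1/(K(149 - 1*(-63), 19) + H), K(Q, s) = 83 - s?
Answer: 1888404092/3843810280470093 ≈ 4.9128e-7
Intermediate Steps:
H = -1629279101/1888404092 (H = -3601/45121 + 32769/(-41852) = -3601*1/45121 + 32769*(-1/41852) = -3601/45121 - 32769/41852 = -1629279101/1888404092 ≈ -0.86278)
W = 1888404092/119228582787 (W = 1/((83 - 1*19) - 1629279101/1888404092) = 1/((83 - 19) - 1629279101/1888404092) = 1/(64 - 1629279101/1888404092) = 1/(119228582787/1888404092) = 1888404092/119228582787 ≈ 0.015839)
W/(24795 - 1*(-7444)) = 1888404092/(119228582787*(24795 - 1*(-7444))) = 1888404092/(119228582787*(24795 + 7444)) = (1888404092/119228582787)/32239 = (1888404092/119228582787)*(1/32239) = 1888404092/3843810280470093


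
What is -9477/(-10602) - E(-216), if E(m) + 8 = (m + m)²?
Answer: -219832595/1178 ≈ -1.8662e+5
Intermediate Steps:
E(m) = -8 + 4*m² (E(m) = -8 + (m + m)² = -8 + (2*m)² = -8 + 4*m²)
-9477/(-10602) - E(-216) = -9477/(-10602) - (-8 + 4*(-216)²) = -9477*(-1/10602) - (-8 + 4*46656) = 1053/1178 - (-8 + 186624) = 1053/1178 - 1*186616 = 1053/1178 - 186616 = -219832595/1178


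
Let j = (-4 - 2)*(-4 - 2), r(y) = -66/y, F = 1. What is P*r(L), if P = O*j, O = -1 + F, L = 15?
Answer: 0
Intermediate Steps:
j = 36 (j = -6*(-6) = 36)
O = 0 (O = -1 + 1 = 0)
P = 0 (P = 0*36 = 0)
P*r(L) = 0*(-66/15) = 0*(-66*1/15) = 0*(-22/5) = 0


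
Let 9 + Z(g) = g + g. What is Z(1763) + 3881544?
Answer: 3885061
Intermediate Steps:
Z(g) = -9 + 2*g (Z(g) = -9 + (g + g) = -9 + 2*g)
Z(1763) + 3881544 = (-9 + 2*1763) + 3881544 = (-9 + 3526) + 3881544 = 3517 + 3881544 = 3885061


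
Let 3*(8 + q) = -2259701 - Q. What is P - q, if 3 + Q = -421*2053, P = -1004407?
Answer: -1617812/3 ≈ -5.3927e+5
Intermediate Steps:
Q = -864316 (Q = -3 - 421*2053 = -3 - 864313 = -864316)
q = -1395409/3 (q = -8 + (-2259701 - 1*(-864316))/3 = -8 + (-2259701 + 864316)/3 = -8 + (⅓)*(-1395385) = -8 - 1395385/3 = -1395409/3 ≈ -4.6514e+5)
P - q = -1004407 - 1*(-1395409/3) = -1004407 + 1395409/3 = -1617812/3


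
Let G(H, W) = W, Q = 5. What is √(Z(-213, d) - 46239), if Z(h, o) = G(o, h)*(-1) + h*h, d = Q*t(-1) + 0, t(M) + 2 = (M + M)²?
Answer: 3*I*√73 ≈ 25.632*I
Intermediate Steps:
t(M) = -2 + 4*M² (t(M) = -2 + (M + M)² = -2 + (2*M)² = -2 + 4*M²)
d = 10 (d = 5*(-2 + 4*(-1)²) + 0 = 5*(-2 + 4*1) + 0 = 5*(-2 + 4) + 0 = 5*2 + 0 = 10 + 0 = 10)
Z(h, o) = h² - h (Z(h, o) = h*(-1) + h*h = -h + h² = h² - h)
√(Z(-213, d) - 46239) = √(-213*(-1 - 213) - 46239) = √(-213*(-214) - 46239) = √(45582 - 46239) = √(-657) = 3*I*√73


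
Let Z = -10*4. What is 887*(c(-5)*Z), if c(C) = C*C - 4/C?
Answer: -915384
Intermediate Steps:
Z = -40
c(C) = C² - 4/C
887*(c(-5)*Z) = 887*(((-4 + (-5)³)/(-5))*(-40)) = 887*(-(-4 - 125)/5*(-40)) = 887*(-⅕*(-129)*(-40)) = 887*((129/5)*(-40)) = 887*(-1032) = -915384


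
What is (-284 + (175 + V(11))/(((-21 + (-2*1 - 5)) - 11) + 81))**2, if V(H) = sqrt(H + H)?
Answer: (11753 - sqrt(22))**2/1764 ≈ 78244.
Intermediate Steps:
V(H) = sqrt(2)*sqrt(H) (V(H) = sqrt(2*H) = sqrt(2)*sqrt(H))
(-284 + (175 + V(11))/(((-21 + (-2*1 - 5)) - 11) + 81))**2 = (-284 + (175 + sqrt(2)*sqrt(11))/(((-21 + (-2*1 - 5)) - 11) + 81))**2 = (-284 + (175 + sqrt(22))/(((-21 + (-2 - 5)) - 11) + 81))**2 = (-284 + (175 + sqrt(22))/(((-21 - 7) - 11) + 81))**2 = (-284 + (175 + sqrt(22))/((-28 - 11) + 81))**2 = (-284 + (175 + sqrt(22))/(-39 + 81))**2 = (-284 + (175 + sqrt(22))/42)**2 = (-284 + (175 + sqrt(22))*(1/42))**2 = (-284 + (25/6 + sqrt(22)/42))**2 = (-1679/6 + sqrt(22)/42)**2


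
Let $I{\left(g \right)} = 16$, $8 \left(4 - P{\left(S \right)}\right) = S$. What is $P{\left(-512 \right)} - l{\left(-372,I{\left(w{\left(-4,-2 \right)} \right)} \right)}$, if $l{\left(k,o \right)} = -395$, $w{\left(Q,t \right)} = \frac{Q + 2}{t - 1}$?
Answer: $463$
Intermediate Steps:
$w{\left(Q,t \right)} = \frac{2 + Q}{-1 + t}$
$P{\left(S \right)} = 4 - \frac{S}{8}$
$P{\left(-512 \right)} - l{\left(-372,I{\left(w{\left(-4,-2 \right)} \right)} \right)} = \left(4 - -64\right) - -395 = \left(4 + 64\right) + 395 = 68 + 395 = 463$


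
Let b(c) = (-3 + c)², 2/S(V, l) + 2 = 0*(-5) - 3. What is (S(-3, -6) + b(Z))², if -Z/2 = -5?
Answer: 59049/25 ≈ 2362.0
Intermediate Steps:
Z = 10 (Z = -2*(-5) = 10)
S(V, l) = -⅖ (S(V, l) = 2/(-2 + (0*(-5) - 3)) = 2/(-2 + (0 - 3)) = 2/(-2 - 3) = 2/(-5) = 2*(-⅕) = -⅖)
(S(-3, -6) + b(Z))² = (-⅖ + (-3 + 10)²)² = (-⅖ + 7²)² = (-⅖ + 49)² = (243/5)² = 59049/25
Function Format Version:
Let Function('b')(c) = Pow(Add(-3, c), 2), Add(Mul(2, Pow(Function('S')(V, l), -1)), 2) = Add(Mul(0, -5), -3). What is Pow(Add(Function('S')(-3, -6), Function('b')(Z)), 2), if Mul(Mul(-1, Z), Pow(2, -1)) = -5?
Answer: Rational(59049, 25) ≈ 2362.0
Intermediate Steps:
Z = 10 (Z = Mul(-2, -5) = 10)
Function('S')(V, l) = Rational(-2, 5) (Function('S')(V, l) = Mul(2, Pow(Add(-2, Add(Mul(0, -5), -3)), -1)) = Mul(2, Pow(Add(-2, Add(0, -3)), -1)) = Mul(2, Pow(Add(-2, -3), -1)) = Mul(2, Pow(-5, -1)) = Mul(2, Rational(-1, 5)) = Rational(-2, 5))
Pow(Add(Function('S')(-3, -6), Function('b')(Z)), 2) = Pow(Add(Rational(-2, 5), Pow(Add(-3, 10), 2)), 2) = Pow(Add(Rational(-2, 5), Pow(7, 2)), 2) = Pow(Add(Rational(-2, 5), 49), 2) = Pow(Rational(243, 5), 2) = Rational(59049, 25)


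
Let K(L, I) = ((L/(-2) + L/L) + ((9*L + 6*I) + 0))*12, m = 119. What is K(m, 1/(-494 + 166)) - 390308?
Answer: -15504487/41 ≈ -3.7816e+5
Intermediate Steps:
K(L, I) = 12 + 72*I + 102*L (K(L, I) = ((L*(-½) + 1) + ((6*I + 9*L) + 0))*12 = ((-L/2 + 1) + (6*I + 9*L))*12 = ((1 - L/2) + (6*I + 9*L))*12 = (1 + 6*I + 17*L/2)*12 = 12 + 72*I + 102*L)
K(m, 1/(-494 + 166)) - 390308 = (12 + 72/(-494 + 166) + 102*119) - 390308 = (12 + 72/(-328) + 12138) - 390308 = (12 + 72*(-1/328) + 12138) - 390308 = (12 - 9/41 + 12138) - 390308 = 498141/41 - 390308 = -15504487/41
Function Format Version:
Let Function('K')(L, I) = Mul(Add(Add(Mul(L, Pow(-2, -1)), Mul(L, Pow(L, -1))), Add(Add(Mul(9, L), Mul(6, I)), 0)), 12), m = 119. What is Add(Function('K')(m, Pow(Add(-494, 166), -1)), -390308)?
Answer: Rational(-15504487, 41) ≈ -3.7816e+5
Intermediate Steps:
Function('K')(L, I) = Add(12, Mul(72, I), Mul(102, L)) (Function('K')(L, I) = Mul(Add(Add(Mul(L, Rational(-1, 2)), 1), Add(Add(Mul(6, I), Mul(9, L)), 0)), 12) = Mul(Add(Add(Mul(Rational(-1, 2), L), 1), Add(Mul(6, I), Mul(9, L))), 12) = Mul(Add(Add(1, Mul(Rational(-1, 2), L)), Add(Mul(6, I), Mul(9, L))), 12) = Mul(Add(1, Mul(6, I), Mul(Rational(17, 2), L)), 12) = Add(12, Mul(72, I), Mul(102, L)))
Add(Function('K')(m, Pow(Add(-494, 166), -1)), -390308) = Add(Add(12, Mul(72, Pow(Add(-494, 166), -1)), Mul(102, 119)), -390308) = Add(Add(12, Mul(72, Pow(-328, -1)), 12138), -390308) = Add(Add(12, Mul(72, Rational(-1, 328)), 12138), -390308) = Add(Add(12, Rational(-9, 41), 12138), -390308) = Add(Rational(498141, 41), -390308) = Rational(-15504487, 41)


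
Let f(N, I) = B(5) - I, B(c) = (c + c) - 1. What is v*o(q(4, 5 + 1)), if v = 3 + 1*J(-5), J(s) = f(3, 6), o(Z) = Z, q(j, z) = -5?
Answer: -30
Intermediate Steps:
B(c) = -1 + 2*c (B(c) = 2*c - 1 = -1 + 2*c)
f(N, I) = 9 - I (f(N, I) = (-1 + 2*5) - I = (-1 + 10) - I = 9 - I)
J(s) = 3 (J(s) = 9 - 1*6 = 9 - 6 = 3)
v = 6 (v = 3 + 1*3 = 3 + 3 = 6)
v*o(q(4, 5 + 1)) = 6*(-5) = -30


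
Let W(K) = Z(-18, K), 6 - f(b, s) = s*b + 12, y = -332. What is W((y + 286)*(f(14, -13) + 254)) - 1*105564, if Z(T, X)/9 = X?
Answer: -283584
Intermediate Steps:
f(b, s) = -6 - b*s (f(b, s) = 6 - (s*b + 12) = 6 - (b*s + 12) = 6 - (12 + b*s) = 6 + (-12 - b*s) = -6 - b*s)
Z(T, X) = 9*X
W(K) = 9*K
W((y + 286)*(f(14, -13) + 254)) - 1*105564 = 9*((-332 + 286)*((-6 - 1*14*(-13)) + 254)) - 1*105564 = 9*(-46*((-6 + 182) + 254)) - 105564 = 9*(-46*(176 + 254)) - 105564 = 9*(-46*430) - 105564 = 9*(-19780) - 105564 = -178020 - 105564 = -283584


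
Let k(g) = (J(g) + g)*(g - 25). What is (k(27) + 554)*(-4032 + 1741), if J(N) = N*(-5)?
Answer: -774358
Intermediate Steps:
J(N) = -5*N
k(g) = -4*g*(-25 + g) (k(g) = (-5*g + g)*(g - 25) = (-4*g)*(-25 + g) = -4*g*(-25 + g))
(k(27) + 554)*(-4032 + 1741) = (4*27*(25 - 1*27) + 554)*(-4032 + 1741) = (4*27*(25 - 27) + 554)*(-2291) = (4*27*(-2) + 554)*(-2291) = (-216 + 554)*(-2291) = 338*(-2291) = -774358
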